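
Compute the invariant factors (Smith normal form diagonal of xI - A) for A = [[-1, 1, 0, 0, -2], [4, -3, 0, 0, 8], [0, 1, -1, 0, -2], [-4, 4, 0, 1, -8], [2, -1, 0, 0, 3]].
(x - 1)(x + 1), (x - 1)(x + 1)^2

The Jordan structure of A has elementary divisors (x + 1)^2, (x + 1), (x - 1), (x - 1). Arranging the block sizes at each eigenvalue in decreasing order and taking row products gives the invariant factors.

Invariant factors (smallest first, each dividing the next): (x - 1)(x + 1), (x - 1)(x + 1)^2.

Check: the last factor (x - 1)(x + 1)^2 is the minimal polynomial, and the product (x - 1)^2(x + 1)^3 is the characteristic polynomial.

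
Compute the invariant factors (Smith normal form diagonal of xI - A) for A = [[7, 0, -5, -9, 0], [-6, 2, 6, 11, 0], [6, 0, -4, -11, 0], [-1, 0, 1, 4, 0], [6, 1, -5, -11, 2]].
The Jordan structure of A has elementary divisors (x - 2)^2, (x - 2)^2, (x - 3). Arranging the block sizes at each eigenvalue in decreasing order and taking row products gives the invariant factors.

Invariant factors (smallest first, each dividing the next): (x - 2)^2, (x - 3)(x - 2)^2.

Check: the last factor (x - 3)(x - 2)^2 is the minimal polynomial, and the product (x - 3)(x - 2)^4 is the characteristic polynomial.

(x - 2)^2, (x - 3)(x - 2)^2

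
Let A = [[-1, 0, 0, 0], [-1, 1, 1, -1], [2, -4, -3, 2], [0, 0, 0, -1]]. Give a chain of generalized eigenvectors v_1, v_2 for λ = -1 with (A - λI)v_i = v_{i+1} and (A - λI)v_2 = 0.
v_1 = [[-1, 2, -1, 3]]^T, v_2 = [[0, 1, -2, 0]]^T

We seek v_1 ∈ ker((A + I)^2) \ ker(A + I), then set v_{i+1} = (A + I) v_i.

One such chain is v_1 = [[-1, 2, -1, 3]]^T, v_2 = [[0, 1, -2, 0]]^T. Check: (A + I) v_2 = [[0, 0, 0, 0]]^T = 0.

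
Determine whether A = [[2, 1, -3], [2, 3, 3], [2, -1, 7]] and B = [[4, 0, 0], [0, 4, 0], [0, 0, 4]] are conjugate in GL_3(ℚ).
Both have characteristic polynomial (x - 4)^3, but the minimal polynomial of A is (x - 4)^2 while the minimal polynomial of B is x - 4. The minimal polynomial is a similarity invariant, so A and B are not similar.

No.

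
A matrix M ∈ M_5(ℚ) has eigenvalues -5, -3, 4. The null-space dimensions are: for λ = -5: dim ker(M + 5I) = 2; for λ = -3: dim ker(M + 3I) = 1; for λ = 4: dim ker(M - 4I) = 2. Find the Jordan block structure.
Jordan blocks: (-5, 1), (-5, 1), (-3, 1), (4, 1), (4, 1)

λ = -5: successive nullity increments [2] count blocks of size ≥ k; block sizes are [1, 1].
λ = -3: successive nullity increments [1] count blocks of size ≥ k; block sizes are [1].
λ = 4: successive nullity increments [2] count blocks of size ≥ k; block sizes are [1, 1].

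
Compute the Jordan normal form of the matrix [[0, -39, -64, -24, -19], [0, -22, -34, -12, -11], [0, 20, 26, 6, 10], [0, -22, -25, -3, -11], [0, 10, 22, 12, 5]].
The characteristic polynomial is det(xI - A) = x^3(x - 3)^2, so the eigenvalues are 0 (algebraic multiplicity 3), 3 (algebraic multiplicity 2).

For λ = 0: rank(A) = 3, rank(A^2) = 2. The eigenspace has dimension 5 - 3 = 2, so there are 2 Jordan blocks; the rank sequence gives block sizes [2, 1].

For λ = 3: rank(A - 3I) = 4, rank((A - 3I)^2) = 3. The eigenspace has dimension 5 - 4 = 1, so there is 1 Jordan block; the rank sequence gives block sizes [2].

Assembling the blocks gives the Jordan form J above.

J = [[0, 1, 0, 0, 0], [0, 0, 0, 0, 0], [0, 0, 0, 0, 0], [0, 0, 0, 3, 1], [0, 0, 0, 0, 3]]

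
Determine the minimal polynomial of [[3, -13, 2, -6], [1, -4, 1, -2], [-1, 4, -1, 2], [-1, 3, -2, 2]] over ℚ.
m_A(x) = x^3

The characteristic polynomial factors as x^4. The minimal polynomial is ∏(x - λ)^{k_λ} where k_λ is the size of the largest Jordan block at λ.

For λ = 0: rank(A) = 2, and the largest Jordan block has size 3 (the smallest k with rank(A^k) = rank(A^(k+1))).

So m_A(x) = x^3.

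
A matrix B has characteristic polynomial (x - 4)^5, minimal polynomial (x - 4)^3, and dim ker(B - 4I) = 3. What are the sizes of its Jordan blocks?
Jordan blocks: (4, 3), (4, 1), (4, 1)

λ = 4: algebraic multiplicity 5 (exponent in χ_B), largest block size 3 (exponent in m_B), 3 blocks (geometric multiplicity). These force block sizes [3, 1, 1].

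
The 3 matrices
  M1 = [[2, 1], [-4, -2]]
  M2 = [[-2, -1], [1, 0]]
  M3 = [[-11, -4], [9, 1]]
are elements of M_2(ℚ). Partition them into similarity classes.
Characteristic polynomials: χ_{M1} = x^2, χ_{M2} = (x + 1)^2, χ_{M3} = (x + 5)^2.

{M1}: invariant factors x^2.

{M2}: invariant factors (x + 1)^2.

{M3}: invariant factors (x + 5)^2.

Matrices are similar if and only if their invariant-factor lists agree; the partition into similarity classes is {M1}, {M2}, {M3}.

3 classes: {M1}, {M2}, {M3}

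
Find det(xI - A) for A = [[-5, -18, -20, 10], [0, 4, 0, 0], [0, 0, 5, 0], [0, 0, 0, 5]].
xI - A = [[x + 5, 18, 20, -10], [0, x - 4, 0, 0], [0, 0, x - 5, 0], [0, 0, 0, x - 5]].

Expanding det(xI - A) along the first row:
det(xI - A) = + (x + 5)·det([[x - 4, 0, 0], [0, x - 5, 0], [0, 0, x - 5]]) - (18)·det([[0, 0, 0], [0, x - 5, 0], [0, 0, x - 5]]) + (20)·det([[0, x - 4, 0], [0, 0, 0], [0, 0, x - 5]]) - (-10)·det([[0, x - 4, 0], [0, 0, x - 5], [0, 0, 0]]).

Evaluating gives χ_A(x) = x^4 - 9x^3 - 5x^2 + 225x - 500 = (x - 5)^2(x - 4)(x + 5).

χ_A(x) = (x - 5)^2(x - 4)(x + 5)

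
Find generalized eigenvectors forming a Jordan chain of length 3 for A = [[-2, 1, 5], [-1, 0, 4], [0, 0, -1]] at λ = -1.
We seek v_1 ∈ ker((A + I)^3) \ ker((A + I)^2), then set v_{i+1} = (A + I) v_i.

One such chain is v_1 = [[5, 2, 1]]^T, v_2 = [[2, 1, 0]]^T, v_3 = [[-1, -1, 0]]^T. Check: (A + I) v_3 = [[0, 0, 0]]^T = 0.

v_1 = [[5, 2, 1]]^T, v_2 = [[2, 1, 0]]^T, v_3 = [[-1, -1, 0]]^T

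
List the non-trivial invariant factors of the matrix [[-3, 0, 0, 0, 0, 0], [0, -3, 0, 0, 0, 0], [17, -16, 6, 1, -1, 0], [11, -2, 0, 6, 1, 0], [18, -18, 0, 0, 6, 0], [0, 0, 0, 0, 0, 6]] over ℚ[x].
(x - 6)(x + 3), (x - 6)^3(x + 3)

The Jordan structure of A has elementary divisors (x + 3), (x + 3), (x - 6)^3, (x - 6). Arranging the block sizes at each eigenvalue in decreasing order and taking row products gives the invariant factors.

Invariant factors (smallest first, each dividing the next): (x - 6)(x + 3), (x - 6)^3(x + 3).

Check: the last factor (x - 6)^3(x + 3) is the minimal polynomial, and the product (x - 6)^4(x + 3)^2 is the characteristic polynomial.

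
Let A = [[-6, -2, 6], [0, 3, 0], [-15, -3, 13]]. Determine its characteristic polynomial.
xI - A = [[x + 6, 2, -6], [0, x - 3, 0], [15, 3, x - 13]].

Expanding det(xI - A) along the first row:
det(xI - A) = + (x + 6)·det([[x - 3, 0], [3, x - 13]]) - (2)·det([[0, 0], [15, x - 13]]) + (-6)·det([[0, x - 3], [15, 3]]).

Evaluating gives χ_A(x) = x^3 - 10x^2 + 33x - 36 = (x - 4)(x - 3)^2.

χ_A(x) = (x - 4)(x - 3)^2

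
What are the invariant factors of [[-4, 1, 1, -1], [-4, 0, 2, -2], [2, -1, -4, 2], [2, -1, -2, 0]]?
(x + 2)^2, (x + 2)^2

The Jordan structure of A has elementary divisors (x + 2)^2, (x + 2)^2. Arranging the block sizes at each eigenvalue in decreasing order and taking row products gives the invariant factors.

Invariant factors (smallest first, each dividing the next): (x + 2)^2, (x + 2)^2.

Check: the last factor (x + 2)^2 is the minimal polynomial, and the product (x + 2)^4 is the characteristic polynomial.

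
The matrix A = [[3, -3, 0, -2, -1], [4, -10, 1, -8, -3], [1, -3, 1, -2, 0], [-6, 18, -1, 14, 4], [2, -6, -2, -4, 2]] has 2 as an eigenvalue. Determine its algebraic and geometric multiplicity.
algebraic multiplicity 5, geometric multiplicity 2

The characteristic polynomial is (x - 2)^5, so the factor x - 2 appears with exponent 5: the algebraic multiplicity is 5.

rank(A - 2I) = 3, so the eigenspace has dimension 5 - 3 = 2: the geometric multiplicity is 2.

Since 2 < 5, A is not diagonalizable.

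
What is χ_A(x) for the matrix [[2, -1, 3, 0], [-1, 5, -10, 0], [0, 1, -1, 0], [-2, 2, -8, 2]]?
χ_A(x) = (x - 2)^4

xI - A = [[x - 2, 1, -3, 0], [1, x - 5, 10, 0], [0, -1, x + 1, 0], [2, -2, 8, x - 2]].

Expanding det(xI - A) along the first row:
det(xI - A) = + (x - 2)·det([[x - 5, 10, 0], [-1, x + 1, 0], [-2, 8, x - 2]]) - (1)·det([[1, 10, 0], [0, x + 1, 0], [2, 8, x - 2]]) + (-3)·det([[1, x - 5, 0], [0, -1, 0], [2, -2, x - 2]]) - (0)·det([[1, x - 5, 10], [0, -1, x + 1], [2, -2, 8]]).

Evaluating gives χ_A(x) = x^4 - 8x^3 + 24x^2 - 32x + 16 = (x - 2)^4.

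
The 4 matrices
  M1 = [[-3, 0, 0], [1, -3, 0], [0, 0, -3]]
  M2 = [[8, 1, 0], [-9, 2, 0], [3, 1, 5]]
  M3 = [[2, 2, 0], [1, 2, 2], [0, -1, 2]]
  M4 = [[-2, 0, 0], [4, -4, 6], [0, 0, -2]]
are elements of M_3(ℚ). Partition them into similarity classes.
Characteristic polynomials: χ_{M1} = (x + 3)^3, χ_{M2} = (x - 5)^3, χ_{M3} = (x - 2)^3, χ_{M4} = (x + 2)^2(x + 4).

{M1}: invariant factors x + 3, (x + 3)^2.

{M2}: invariant factors x - 5, (x - 5)^2.

{M3}: invariant factors (x - 2)^3.

{M4}: invariant factors x + 2, (x + 2)(x + 4).

Matrices are similar if and only if their invariant-factor lists agree; the partition into similarity classes is {M1}, {M2}, {M3}, {M4}.

4 classes: {M1}, {M2}, {M3}, {M4}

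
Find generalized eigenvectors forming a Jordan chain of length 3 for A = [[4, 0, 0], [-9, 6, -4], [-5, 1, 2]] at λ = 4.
We seek v_1 ∈ ker((A - 4I)^3) \ ker((A - 4I)^2), then set v_{i+1} = (A - 4I) v_i.

One such chain is v_1 = [[1, 5, 0]]^T, v_2 = [[0, 1, 0]]^T, v_3 = [[0, 2, 1]]^T. Check: (A - 4I) v_3 = [[0, 0, 0]]^T = 0.

v_1 = [[1, 5, 0]]^T, v_2 = [[0, 1, 0]]^T, v_3 = [[0, 2, 1]]^T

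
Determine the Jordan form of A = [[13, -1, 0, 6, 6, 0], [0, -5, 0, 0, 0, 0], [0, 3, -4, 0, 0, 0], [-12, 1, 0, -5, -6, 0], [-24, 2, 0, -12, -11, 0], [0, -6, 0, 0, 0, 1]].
J = [[-5, 1, 0, 0, 0, 0], [0, -5, 0, 0, 0, 0], [0, 0, -4, 0, 0, 0], [0, 0, 0, 1, 0, 0], [0, 0, 0, 0, 1, 0], [0, 0, 0, 0, 0, 1]]

The characteristic polynomial is det(xI - A) = (x - 1)^3(x + 4)(x + 5)^2, so the eigenvalues are -5 (algebraic multiplicity 2), -4 (algebraic multiplicity 1), 1 (algebraic multiplicity 3).

For λ = -5: rank(A + 5I) = 5, rank((A + 5I)^2) = 4. The eigenspace has dimension 6 - 5 = 1, so there is 1 Jordan block; the rank sequence gives block sizes [2].

For λ = -4: algebraic multiplicity 1 gives one 1×1 block.

For λ = 1: rank(A - I) = 3. The eigenspace has dimension 6 - 3 = 3, so there are 3 Jordan blocks; the rank sequence gives block sizes [1, 1, 1].

Assembling the blocks gives the Jordan form J above.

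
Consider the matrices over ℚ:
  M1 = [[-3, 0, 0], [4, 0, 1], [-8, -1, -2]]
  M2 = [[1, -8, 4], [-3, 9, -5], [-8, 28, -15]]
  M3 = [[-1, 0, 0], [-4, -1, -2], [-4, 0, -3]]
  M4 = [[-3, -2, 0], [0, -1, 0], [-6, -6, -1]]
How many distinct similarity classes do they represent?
2 classes: {M1, M2}, {M3, M4}

Characteristic polynomials: χ_{M1} = (x + 1)^2(x + 3), χ_{M2} = (x + 1)^2(x + 3), χ_{M3} = (x + 1)^2(x + 3), χ_{M4} = (x + 1)^2(x + 3).

{M1, M2}: invariant factors (x + 1)^2(x + 3).

{M3, M4}: invariant factors x + 1, (x + 1)(x + 3).

Matrices are similar if and only if their invariant-factor lists agree; the partition into similarity classes is {M1, M2}, {M3, M4}.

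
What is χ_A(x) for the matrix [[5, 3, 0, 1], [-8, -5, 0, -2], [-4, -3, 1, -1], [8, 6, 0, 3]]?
χ_A(x) = (x - 1)^4

xI - A = [[x - 5, -3, 0, -1], [8, x + 5, 0, 2], [4, 3, x - 1, 1], [-8, -6, 0, x - 3]].

Expanding det(xI - A) along the first row:
det(xI - A) = + (x - 5)·det([[x + 5, 0, 2], [3, x - 1, 1], [-6, 0, x - 3]]) - (-3)·det([[8, 0, 2], [4, x - 1, 1], [-8, 0, x - 3]]) + (0)·det([[8, x + 5, 2], [4, 3, 1], [-8, -6, x - 3]]) - (-1)·det([[8, x + 5, 0], [4, 3, x - 1], [-8, -6, 0]]).

Evaluating gives χ_A(x) = x^4 - 4x^3 + 6x^2 - 4x + 1 = (x - 1)^4.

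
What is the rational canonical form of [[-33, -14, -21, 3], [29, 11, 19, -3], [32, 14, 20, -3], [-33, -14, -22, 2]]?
R = [[0, 0, 0, 1], [1, 0, 0, 4], [0, 1, 0, 4], [0, 0, 1, 0]]

The invariant factors of A (the non-unit diagonal entries of the Smith normal form of xI - A over ℚ[x]) are (x + 1)^2(x^2 - 2x - 1), each dividing the next. The characteristic polynomial is their product, (x + 1)^2(x^2 - 2x - 1).

The rational canonical form is the block-diagonal matrix of companion matrices C(f_i):
R = [[0, 0, 0, 1], [1, 0, 0, 4], [0, 1, 0, 4], [0, 0, 1, 0]].

Note the characteristic polynomial does not split into linear factors over ℚ, so A has no Jordan form over ℚ; the rational canonical form exists over any field.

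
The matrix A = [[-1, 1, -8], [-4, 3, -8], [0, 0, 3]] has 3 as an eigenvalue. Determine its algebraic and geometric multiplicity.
The characteristic polynomial is (x - 3)(x - 1)^2, so the factor x - 3 appears with exponent 1: the algebraic multiplicity is 1.

rank(A - 3I) = 2, so the eigenspace has dimension 3 - 2 = 1: the geometric multiplicity is 1.

algebraic multiplicity 1, geometric multiplicity 1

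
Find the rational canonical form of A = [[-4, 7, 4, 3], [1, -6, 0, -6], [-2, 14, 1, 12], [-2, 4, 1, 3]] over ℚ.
The invariant factors of A (the non-unit diagonal entries of the Smith normal form of xI - A over ℚ[x]) are (x - 1)(x + 5)(x^2 + 2x + 3), each dividing the next. The characteristic polynomial is their product, (x - 1)(x + 5)(x^2 + 2x + 3).

The rational canonical form is the block-diagonal matrix of companion matrices C(f_i):
R = [[0, 0, 0, 15], [1, 0, 0, -2], [0, 1, 0, -6], [0, 0, 1, -6]].

Note the characteristic polynomial does not split into linear factors over ℚ, so A has no Jordan form over ℚ; the rational canonical form exists over any field.

R = [[0, 0, 0, 15], [1, 0, 0, -2], [0, 1, 0, -6], [0, 0, 1, -6]]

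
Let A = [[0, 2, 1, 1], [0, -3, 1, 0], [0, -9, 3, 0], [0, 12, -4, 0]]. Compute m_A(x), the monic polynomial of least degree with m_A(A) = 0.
m_A(x) = x^3

The characteristic polynomial factors as x^4. The minimal polynomial is ∏(x - λ)^{k_λ} where k_λ is the size of the largest Jordan block at λ.

For λ = 0: rank(A) = 2, and the largest Jordan block has size 3 (the smallest k with rank(A^k) = rank(A^(k+1))).

So m_A(x) = x^3.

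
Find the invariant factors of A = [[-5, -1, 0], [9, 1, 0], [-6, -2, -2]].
The Jordan structure of A has elementary divisors (x + 2)^2, (x + 2). Arranging the block sizes at each eigenvalue in decreasing order and taking row products gives the invariant factors.

Invariant factors (smallest first, each dividing the next): x + 2, (x + 2)^2.

Check: the last factor (x + 2)^2 is the minimal polynomial, and the product (x + 2)^3 is the characteristic polynomial.

x + 2, (x + 2)^2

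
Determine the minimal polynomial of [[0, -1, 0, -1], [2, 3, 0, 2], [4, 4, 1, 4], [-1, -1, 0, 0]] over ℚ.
The characteristic polynomial factors as (x - 1)^4. The minimal polynomial is ∏(x - λ)^{k_λ} where k_λ is the size of the largest Jordan block at λ.

For λ = 1: rank(A - I) = 1, and the largest Jordan block has size 2 (the smallest k with rank((A - I)^k) = rank((A - I)^(k+1))).

So m_A(x) = (x - 1)^2.

m_A(x) = (x - 1)^2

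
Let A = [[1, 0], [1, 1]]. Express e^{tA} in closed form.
e^{tA} = [[e^{t}, 0], [t*e^{t}, e^{t}]]

A has Jordan form J = [[1, 1], [0, 1]] with A = PJP^{-1}, so e^{tA} = P e^{tJ} P^{-1}.

For a Jordan block J_k(λ), e^{tJ_k(λ)} = e^{λt} · (I + tN + t^2 N^2/2! + ... + t^{k-1} N^{k-1}/(k-1)!) where N is the nilpotent superdiagonal part.

Assembling the blocks and conjugating back gives the entries of e^{tA} as shown above.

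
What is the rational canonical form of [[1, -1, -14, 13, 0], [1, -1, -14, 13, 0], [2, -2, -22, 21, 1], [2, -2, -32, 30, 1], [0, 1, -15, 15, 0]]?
The invariant factors of A (the non-unit diagonal entries of the Smith normal form of xI - A over ℚ[x]) are x(x^2 - 4x - 2)^2, each dividing the next. The characteristic polynomial is their product, x(x^2 - 4x - 2)^2.

The rational canonical form is the block-diagonal matrix of companion matrices C(f_i):
R = [[0, 0, 0, 0, 0], [1, 0, 0, 0, -4], [0, 1, 0, 0, -16], [0, 0, 1, 0, -12], [0, 0, 0, 1, 8]].

Note the characteristic polynomial does not split into linear factors over ℚ, so A has no Jordan form over ℚ; the rational canonical form exists over any field.

R = [[0, 0, 0, 0, 0], [1, 0, 0, 0, -4], [0, 1, 0, 0, -16], [0, 0, 1, 0, -12], [0, 0, 0, 1, 8]]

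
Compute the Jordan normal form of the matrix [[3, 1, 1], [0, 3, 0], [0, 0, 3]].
The characteristic polynomial is det(xI - A) = (x - 3)^3, so the eigenvalues are 3 (algebraic multiplicity 3).

For λ = 3: rank(A - 3I) = 1, rank((A - 3I)^2) = 0. The eigenspace has dimension 3 - 1 = 2, so there are 2 Jordan blocks; the rank sequence gives block sizes [2, 1].

Assembling the blocks gives the Jordan form J above.

J = [[3, 1, 0], [0, 3, 0], [0, 0, 3]]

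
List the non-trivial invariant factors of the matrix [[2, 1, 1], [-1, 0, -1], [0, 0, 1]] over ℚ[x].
x - 1, (x - 1)^2

The Jordan structure of A has elementary divisors (x - 1)^2, (x - 1). Arranging the block sizes at each eigenvalue in decreasing order and taking row products gives the invariant factors.

Invariant factors (smallest first, each dividing the next): x - 1, (x - 1)^2.

Check: the last factor (x - 1)^2 is the minimal polynomial, and the product (x - 1)^3 is the characteristic polynomial.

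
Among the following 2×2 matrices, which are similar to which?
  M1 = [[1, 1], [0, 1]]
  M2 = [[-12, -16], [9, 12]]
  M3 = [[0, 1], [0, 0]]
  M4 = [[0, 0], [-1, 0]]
Characteristic polynomials: χ_{M1} = (x - 1)^2, χ_{M2} = x^2, χ_{M3} = x^2, χ_{M4} = x^2.

{M1}: invariant factors (x - 1)^2.

{M2, M3, M4}: invariant factors x^2.

Matrices are similar if and only if their invariant-factor lists agree; the partition into similarity classes is {M1}, {M2, M3, M4}.

2 classes: {M1}, {M2, M3, M4}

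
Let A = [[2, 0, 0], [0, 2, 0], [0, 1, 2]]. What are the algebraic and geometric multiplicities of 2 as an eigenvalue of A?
algebraic multiplicity 3, geometric multiplicity 2

The characteristic polynomial is (x - 2)^3, so the factor x - 2 appears with exponent 3: the algebraic multiplicity is 3.

rank(A - 2I) = 1, so the eigenspace has dimension 3 - 1 = 2: the geometric multiplicity is 2.

Since 2 < 3, A is not diagonalizable.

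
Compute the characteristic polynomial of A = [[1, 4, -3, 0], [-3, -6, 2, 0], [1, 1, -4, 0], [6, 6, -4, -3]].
xI - A = [[x - 1, -4, 3, 0], [3, x + 6, -2, 0], [-1, -1, x + 4, 0], [-6, -6, 4, x + 3]].

Expanding det(xI - A) along the first row:
det(xI - A) = + (x - 1)·det([[x + 6, -2, 0], [-1, x + 4, 0], [-6, 4, x + 3]]) - (-4)·det([[3, -2, 0], [-1, x + 4, 0], [-6, 4, x + 3]]) + (3)·det([[3, x + 6, 0], [-1, -1, 0], [-6, -6, x + 3]]) - (0)·det([[3, x + 6, -2], [-1, -1, x + 4], [-6, -6, 4]]).

Evaluating gives χ_A(x) = x^4 + 12x^3 + 54x^2 + 108x + 81 = (x + 3)^4.

χ_A(x) = (x + 3)^4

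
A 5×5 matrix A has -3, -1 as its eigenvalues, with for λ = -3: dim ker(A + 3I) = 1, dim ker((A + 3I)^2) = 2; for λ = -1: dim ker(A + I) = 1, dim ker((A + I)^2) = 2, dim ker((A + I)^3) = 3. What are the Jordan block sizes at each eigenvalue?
Jordan blocks: (-3, 2), (-1, 3)

λ = -3: successive nullity increments [1, 1] count blocks of size ≥ k; block sizes are [2].
λ = -1: successive nullity increments [1, 1, 1] count blocks of size ≥ k; block sizes are [3].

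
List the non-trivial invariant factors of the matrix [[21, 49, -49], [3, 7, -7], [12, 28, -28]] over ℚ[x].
The Jordan structure of A has elementary divisors x^2, x. Arranging the block sizes at each eigenvalue in decreasing order and taking row products gives the invariant factors.

Invariant factors (smallest first, each dividing the next): x, x^2.

Check: the last factor x^2 is the minimal polynomial, and the product x^3 is the characteristic polynomial.

x, x^2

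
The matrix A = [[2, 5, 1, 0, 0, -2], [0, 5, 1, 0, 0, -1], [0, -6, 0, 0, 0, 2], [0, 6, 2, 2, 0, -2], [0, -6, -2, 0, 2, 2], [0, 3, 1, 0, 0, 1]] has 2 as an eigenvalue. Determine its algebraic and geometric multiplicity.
The characteristic polynomial is (x - 2)^6, so the factor x - 2 appears with exponent 6: the algebraic multiplicity is 6.

rank(A - 2I) = 2, so the eigenspace has dimension 6 - 2 = 4: the geometric multiplicity is 4.

Since 4 < 6, A is not diagonalizable.

algebraic multiplicity 6, geometric multiplicity 4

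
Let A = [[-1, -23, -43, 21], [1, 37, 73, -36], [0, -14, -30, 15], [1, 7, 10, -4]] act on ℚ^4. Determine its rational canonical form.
The invariant factors of A (the non-unit diagonal entries of the Smith normal form of xI - A over ℚ[x]) are x(x - 3)^2(x + 4), each dividing the next. The characteristic polynomial is their product, x(x - 3)^2(x + 4).

The rational canonical form is the block-diagonal matrix of companion matrices C(f_i):
R = [[0, 0, 0, 0], [1, 0, 0, -36], [0, 1, 0, 15], [0, 0, 1, 2]].

R = [[0, 0, 0, 0], [1, 0, 0, -36], [0, 1, 0, 15], [0, 0, 1, 2]]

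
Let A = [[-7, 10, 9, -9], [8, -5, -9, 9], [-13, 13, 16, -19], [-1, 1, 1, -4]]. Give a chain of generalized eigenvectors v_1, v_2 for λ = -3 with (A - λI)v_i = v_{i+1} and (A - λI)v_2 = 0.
We seek v_1 ∈ ker((A + 3I)^2) \ ker(A + 3I), then set v_{i+1} = (A + 3I) v_i.

One such chain is v_1 = [[-2, 1, -2, 0]]^T, v_2 = [[0, 0, 1, 1]]^T. Check: (A + 3I) v_2 = [[0, 0, 0, 0]]^T = 0.

v_1 = [[-2, 1, -2, 0]]^T, v_2 = [[0, 0, 1, 1]]^T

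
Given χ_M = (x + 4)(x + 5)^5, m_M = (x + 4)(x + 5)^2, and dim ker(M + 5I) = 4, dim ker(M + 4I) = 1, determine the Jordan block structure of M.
Jordan blocks: (-5, 2), (-5, 1), (-5, 1), (-5, 1), (-4, 1)

λ = -5: algebraic multiplicity 5 (exponent in χ_M), largest block size 2 (exponent in m_M), 4 blocks (geometric multiplicity). These force block sizes [2, 1, 1, 1].
λ = -4: algebraic multiplicity 1 (exponent in χ_M), largest block size 1 (exponent in m_M), 1 block (geometric multiplicity). This forces block sizes [1].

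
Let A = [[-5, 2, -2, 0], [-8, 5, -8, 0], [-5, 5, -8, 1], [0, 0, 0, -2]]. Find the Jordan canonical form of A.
J = [[-3, 0, 0, 0], [0, -3, 0, 0], [0, 0, -2, 1], [0, 0, 0, -2]]

The characteristic polynomial is det(xI - A) = (x + 2)^2(x + 3)^2, so the eigenvalues are -3 (algebraic multiplicity 2), -2 (algebraic multiplicity 2).

For λ = -3: rank(A + 3I) = 2. The eigenspace has dimension 4 - 2 = 2, so there are 2 Jordan blocks; the rank sequence gives block sizes [1, 1].

For λ = -2: rank(A + 2I) = 3, rank((A + 2I)^2) = 2. The eigenspace has dimension 4 - 3 = 1, so there is 1 Jordan block; the rank sequence gives block sizes [2].

Assembling the blocks gives the Jordan form J above.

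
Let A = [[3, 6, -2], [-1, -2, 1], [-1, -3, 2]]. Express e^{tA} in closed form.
A has Jordan form J = [[1, 1, 0], [0, 1, 0], [0, 0, 1]] with A = PJP^{-1}, so e^{tA} = P e^{tJ} P^{-1}.

For a Jordan block J_k(λ), e^{tJ_k(λ)} = e^{λt} · (I + tN + t^2 N^2/2! + ... + t^{k-1} N^{k-1}/(k-1)!) where N is the nilpotent superdiagonal part.

Assembling the blocks and conjugating back gives the entries of e^{tA} as shown above.

e^{tA} = [[(2*t + 1)*e^{t}, 6*t*e^{t}, -2*t*e^{t}], [-t*e^{t}, (1 - 3*t)*e^{t}, t*e^{t}], [-t*e^{t}, -3*t*e^{t}, (t + 1)*e^{t}]]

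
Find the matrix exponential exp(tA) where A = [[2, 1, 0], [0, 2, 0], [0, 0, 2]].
e^{tA} = [[e^{2*t}, t*e^{2*t}, 0], [0, e^{2*t}, 0], [0, 0, e^{2*t}]]

A has Jordan form J = [[2, 1, 0], [0, 2, 0], [0, 0, 2]] with A = PJP^{-1}, so e^{tA} = P e^{tJ} P^{-1}.

For a Jordan block J_k(λ), e^{tJ_k(λ)} = e^{λt} · (I + tN + t^2 N^2/2! + ... + t^{k-1} N^{k-1}/(k-1)!) where N is the nilpotent superdiagonal part.

Assembling the blocks and conjugating back gives the entries of e^{tA} as shown above.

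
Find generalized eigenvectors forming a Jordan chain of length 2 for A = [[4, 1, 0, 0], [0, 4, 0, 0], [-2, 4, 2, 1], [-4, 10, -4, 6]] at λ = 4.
We seek v_1 ∈ ker((A - 4I)^2) \ ker(A - 4I), then set v_{i+1} = (A - 4I) v_i.

One such chain is v_1 = [[0, 1, 0, 0]]^T, v_2 = [[1, 0, 4, 10]]^T. Check: (A - 4I) v_2 = [[0, 0, 0, 0]]^T = 0.

v_1 = [[0, 1, 0, 0]]^T, v_2 = [[1, 0, 4, 10]]^T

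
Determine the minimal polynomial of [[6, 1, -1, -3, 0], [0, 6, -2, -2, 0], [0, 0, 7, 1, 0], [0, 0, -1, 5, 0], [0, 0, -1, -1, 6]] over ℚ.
m_A(x) = (x - 6)^2

The characteristic polynomial factors as (x - 6)^5. The minimal polynomial is ∏(x - λ)^{k_λ} where k_λ is the size of the largest Jordan block at λ.

For λ = 6: rank(A - 6I) = 2, and the largest Jordan block has size 2 (the smallest k with rank((A - 6I)^k) = rank((A - 6I)^(k+1))).

So m_A(x) = (x - 6)^2.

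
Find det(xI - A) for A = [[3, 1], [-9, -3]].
xI - A = [[x - 3, -1], [9, x + 3]].

Expanding det(xI - A) along the first row:
det(xI - A) = + (x - 3)·det([[x + 3]]) - (-1)·det([[9]]).

Evaluating gives χ_A(x) = x^2.

χ_A(x) = x^2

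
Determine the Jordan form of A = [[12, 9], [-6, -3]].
J = [[3, 0], [0, 6]]

The characteristic polynomial is det(xI - A) = (x - 6)(x - 3), so the eigenvalues are 3 (algebraic multiplicity 1), 6 (algebraic multiplicity 1).

For λ = 3: algebraic multiplicity 1 gives one 1×1 block.

For λ = 6: algebraic multiplicity 1 gives one 1×1 block.

Assembling the blocks gives the Jordan form J above.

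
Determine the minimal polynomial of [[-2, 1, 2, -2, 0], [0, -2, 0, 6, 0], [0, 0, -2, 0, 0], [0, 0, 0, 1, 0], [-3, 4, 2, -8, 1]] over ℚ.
m_A(x) = (x - 1)(x + 2)^2

The characteristic polynomial factors as (x - 1)^2(x + 2)^3. The minimal polynomial is ∏(x - λ)^{k_λ} where k_λ is the size of the largest Jordan block at λ.

For λ = -2: rank(A + 2I) = 3, and the largest Jordan block has size 2 (the smallest k with rank((A + 2I)^k) = rank((A + 2I)^(k+1))).
For λ = 1: rank(A - I) = 3, and the largest Jordan block has size 1 (the smallest k with rank((A - I)^k) = rank((A - I)^(k+1))).

So m_A(x) = (x - 1)(x + 2)^2.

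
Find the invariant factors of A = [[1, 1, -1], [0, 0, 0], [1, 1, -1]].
The Jordan structure of A has elementary divisors x^2, x. Arranging the block sizes at each eigenvalue in decreasing order and taking row products gives the invariant factors.

Invariant factors (smallest first, each dividing the next): x, x^2.

Check: the last factor x^2 is the minimal polynomial, and the product x^3 is the characteristic polynomial.

x, x^2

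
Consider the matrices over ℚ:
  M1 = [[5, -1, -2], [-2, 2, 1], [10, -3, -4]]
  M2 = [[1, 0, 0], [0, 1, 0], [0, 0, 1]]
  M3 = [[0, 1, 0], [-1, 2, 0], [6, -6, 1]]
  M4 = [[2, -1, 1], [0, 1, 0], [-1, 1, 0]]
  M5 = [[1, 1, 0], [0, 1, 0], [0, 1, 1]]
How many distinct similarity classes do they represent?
3 classes: {M1}, {M2}, {M3, M4, M5}

Characteristic polynomials: χ_{M1} = (x - 1)^3, χ_{M2} = (x - 1)^3, χ_{M3} = (x - 1)^3, χ_{M4} = (x - 1)^3, χ_{M5} = (x - 1)^3.

{M1}: invariant factors (x - 1)^3.

{M2}: invariant factors x - 1, x - 1, x - 1.

{M3, M4, M5}: invariant factors x - 1, (x - 1)^2.

Matrices are similar if and only if their invariant-factor lists agree; the partition into similarity classes is {M1}, {M2}, {M3, M4, M5}.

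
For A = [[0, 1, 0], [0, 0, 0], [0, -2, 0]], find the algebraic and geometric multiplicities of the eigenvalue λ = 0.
algebraic multiplicity 3, geometric multiplicity 2

The characteristic polynomial is x^3, so the factor x appears with exponent 3: the algebraic multiplicity is 3.

rank(A) = 1, so the eigenspace has dimension 3 - 1 = 2: the geometric multiplicity is 2.

Since 2 < 3, A is not diagonalizable.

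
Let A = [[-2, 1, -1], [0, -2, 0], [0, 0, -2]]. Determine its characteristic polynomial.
xI - A = [[x + 2, -1, 1], [0, x + 2, 0], [0, 0, x + 2]].

Expanding det(xI - A) along the first row:
det(xI - A) = + (x + 2)·det([[x + 2, 0], [0, x + 2]]) - (-1)·det([[0, 0], [0, x + 2]]) + (1)·det([[0, x + 2], [0, 0]]).

Evaluating gives χ_A(x) = x^3 + 6x^2 + 12x + 8 = (x + 2)^3.

χ_A(x) = (x + 2)^3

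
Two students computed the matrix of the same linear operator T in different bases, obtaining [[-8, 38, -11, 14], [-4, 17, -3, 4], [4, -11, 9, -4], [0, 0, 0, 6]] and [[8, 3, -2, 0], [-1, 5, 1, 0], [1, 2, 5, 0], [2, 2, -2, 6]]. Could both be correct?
Two matrices over a field are similar if and only if they have the same invariant factors.

Both A and B have characteristic polynomial (x - 6)^4 and minimal polynomial (x - 6)^3. Computing further, both have invariant factors x - 6, (x - 6)^3. Hence A and B are similar.

Yes.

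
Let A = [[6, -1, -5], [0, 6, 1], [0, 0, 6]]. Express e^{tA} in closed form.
A has Jordan form J = [[6, 1, 0], [0, 6, 1], [0, 0, 6]] with A = PJP^{-1}, so e^{tA} = P e^{tJ} P^{-1}.

For a Jordan block J_k(λ), e^{tJ_k(λ)} = e^{λt} · (I + tN + t^2 N^2/2! + ... + t^{k-1} N^{k-1}/(k-1)!) where N is the nilpotent superdiagonal part.

Assembling the blocks and conjugating back gives the entries of e^{tA} as shown above.

e^{tA} = [[e^{6*t}, -t*e^{6*t}, t*(-t - 10)*e^{6*t}/2], [0, e^{6*t}, t*e^{6*t}], [0, 0, e^{6*t}]]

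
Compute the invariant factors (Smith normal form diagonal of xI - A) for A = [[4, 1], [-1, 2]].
(x - 3)^2

The Jordan structure of A has elementary divisors (x - 3)^2. Arranging the block sizes at each eigenvalue in decreasing order and taking row products gives the invariant factors.

Invariant factors (smallest first, each dividing the next): (x - 3)^2.

Check: the last factor (x - 3)^2 is the minimal polynomial, and the product (x - 3)^2 is the characteristic polynomial.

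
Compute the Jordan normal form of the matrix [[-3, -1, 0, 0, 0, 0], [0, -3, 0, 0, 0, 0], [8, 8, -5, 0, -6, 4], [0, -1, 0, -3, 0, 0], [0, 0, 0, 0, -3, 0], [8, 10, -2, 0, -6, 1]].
The characteristic polynomial is det(xI - A) = (x + 1)(x + 3)^5, so the eigenvalues are -3 (algebraic multiplicity 5), -1 (algebraic multiplicity 1).

For λ = -3: rank(A + 3I) = 2, rank((A + 3I)^2) = 1. The eigenspace has dimension 6 - 2 = 4, so there are 4 Jordan blocks; the rank sequence gives block sizes [2, 1, 1, 1].

For λ = -1: algebraic multiplicity 1 gives one 1×1 block.

Assembling the blocks gives the Jordan form J above.

J = [[-3, 1, 0, 0, 0, 0], [0, -3, 0, 0, 0, 0], [0, 0, -3, 0, 0, 0], [0, 0, 0, -3, 0, 0], [0, 0, 0, 0, -3, 0], [0, 0, 0, 0, 0, -1]]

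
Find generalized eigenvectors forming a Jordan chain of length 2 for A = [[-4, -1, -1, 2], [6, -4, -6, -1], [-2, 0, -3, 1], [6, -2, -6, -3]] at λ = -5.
We seek v_1 ∈ ker((A + 5I)^2) \ ker(A + 5I), then set v_{i+1} = (A + 5I) v_i.

One such chain is v_1 = [[0, 1, 0, 1]]^T, v_2 = [[1, 0, 1, 0]]^T. Check: (A + 5I) v_2 = [[0, 0, 0, 0]]^T = 0.

v_1 = [[0, 1, 0, 1]]^T, v_2 = [[1, 0, 1, 0]]^T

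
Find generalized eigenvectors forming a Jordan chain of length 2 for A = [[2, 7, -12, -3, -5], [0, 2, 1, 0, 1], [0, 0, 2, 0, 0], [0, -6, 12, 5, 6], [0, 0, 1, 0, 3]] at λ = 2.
We seek v_1 ∈ ker((A - 2I)^2) \ ker(A - 2I), then set v_{i+1} = (A - 2I) v_i.

One such chain is v_1 = [[-4, 3, 2, 2, -2]]^T, v_2 = [[1, 0, 0, 0, 0]]^T. Check: (A - 2I) v_2 = [[0, 0, 0, 0, 0]]^T = 0.

v_1 = [[-4, 3, 2, 2, -2]]^T, v_2 = [[1, 0, 0, 0, 0]]^T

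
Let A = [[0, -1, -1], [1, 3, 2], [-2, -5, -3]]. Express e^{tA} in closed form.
e^{tA} = [[t^2/2 + 1, t*(t - 1), t*(t - 2)/2], [t*(2 - t)/2, -t^2 + 3*t + 1, t*(4 - t)/2], [t*(t - 4)/2, t*(t - 5), t^2/2 - 3*t + 1]]

A has Jordan form J = [[0, 1, 0], [0, 0, 1], [0, 0, 0]] with A = PJP^{-1}, so e^{tA} = P e^{tJ} P^{-1}.

For a Jordan block J_k(λ), e^{tJ_k(λ)} = e^{λt} · (I + tN + t^2 N^2/2! + ... + t^{k-1} N^{k-1}/(k-1)!) where N is the nilpotent superdiagonal part.

Assembling the blocks and conjugating back gives the entries of e^{tA} as shown above.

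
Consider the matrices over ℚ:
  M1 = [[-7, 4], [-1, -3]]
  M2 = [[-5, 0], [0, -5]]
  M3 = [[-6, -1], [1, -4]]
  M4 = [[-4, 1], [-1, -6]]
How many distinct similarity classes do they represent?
2 classes: {M1, M3, M4}, {M2}

Characteristic polynomials: χ_{M1} = (x + 5)^2, χ_{M2} = (x + 5)^2, χ_{M3} = (x + 5)^2, χ_{M4} = (x + 5)^2.

{M1, M3, M4}: invariant factors (x + 5)^2.

{M2}: invariant factors x + 5, x + 5.

Matrices are similar if and only if their invariant-factor lists agree; the partition into similarity classes is {M1, M3, M4}, {M2}.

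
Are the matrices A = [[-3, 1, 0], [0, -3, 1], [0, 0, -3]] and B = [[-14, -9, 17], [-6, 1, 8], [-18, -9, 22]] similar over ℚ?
trace(A) = -9 but trace(B) = 9. The trace is a similarity invariant, so A and B are not similar.

No.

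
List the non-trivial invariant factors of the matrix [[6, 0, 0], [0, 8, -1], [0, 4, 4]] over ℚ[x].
x - 6, (x - 6)^2

The Jordan structure of A has elementary divisors (x - 6)^2, (x - 6). Arranging the block sizes at each eigenvalue in decreasing order and taking row products gives the invariant factors.

Invariant factors (smallest first, each dividing the next): x - 6, (x - 6)^2.

Check: the last factor (x - 6)^2 is the minimal polynomial, and the product (x - 6)^3 is the characteristic polynomial.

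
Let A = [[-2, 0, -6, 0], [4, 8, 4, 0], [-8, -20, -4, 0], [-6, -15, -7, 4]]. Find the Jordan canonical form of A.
J = [[-2, 0, 0, 0], [0, 0, 0, 0], [0, 0, 4, 1], [0, 0, 0, 4]]

The characteristic polynomial is det(xI - A) = x(x - 4)^2(x + 2), so the eigenvalues are -2 (algebraic multiplicity 1), 0 (algebraic multiplicity 1), 4 (algebraic multiplicity 2).

For λ = -2: algebraic multiplicity 1 gives one 1×1 block.

For λ = 0: algebraic multiplicity 1 gives one 1×1 block.

For λ = 4: rank(A - 4I) = 3, rank((A - 4I)^2) = 2. The eigenspace has dimension 4 - 3 = 1, so there is 1 Jordan block; the rank sequence gives block sizes [2].

Assembling the blocks gives the Jordan form J above.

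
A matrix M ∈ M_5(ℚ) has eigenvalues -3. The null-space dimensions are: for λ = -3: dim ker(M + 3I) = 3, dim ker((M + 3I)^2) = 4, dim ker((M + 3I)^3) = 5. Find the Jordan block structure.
λ = -3: successive nullity increments [3, 1, 1] count blocks of size ≥ k; block sizes are [3, 1, 1].

Jordan blocks: (-3, 3), (-3, 1), (-3, 1)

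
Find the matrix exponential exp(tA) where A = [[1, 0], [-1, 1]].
e^{tA} = [[e^{t}, 0], [-t*e^{t}, e^{t}]]

A has Jordan form J = [[1, 1], [0, 1]] with A = PJP^{-1}, so e^{tA} = P e^{tJ} P^{-1}.

For a Jordan block J_k(λ), e^{tJ_k(λ)} = e^{λt} · (I + tN + t^2 N^2/2! + ... + t^{k-1} N^{k-1}/(k-1)!) where N is the nilpotent superdiagonal part.

Assembling the blocks and conjugating back gives the entries of e^{tA} as shown above.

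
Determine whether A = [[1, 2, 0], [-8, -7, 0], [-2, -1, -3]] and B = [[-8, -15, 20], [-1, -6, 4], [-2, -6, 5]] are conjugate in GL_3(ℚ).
Yes.

Two matrices over a field are similar if and only if they have the same invariant factors.

Both A and B have characteristic polynomial (x + 3)^3 and minimal polynomial (x + 3)^2. Computing further, both have invariant factors x + 3, (x + 3)^2. Hence A and B are similar.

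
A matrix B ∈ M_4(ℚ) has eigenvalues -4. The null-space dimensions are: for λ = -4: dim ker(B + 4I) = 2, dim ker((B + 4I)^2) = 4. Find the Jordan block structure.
Jordan blocks: (-4, 2), (-4, 2)

λ = -4: successive nullity increments [2, 2] count blocks of size ≥ k; block sizes are [2, 2].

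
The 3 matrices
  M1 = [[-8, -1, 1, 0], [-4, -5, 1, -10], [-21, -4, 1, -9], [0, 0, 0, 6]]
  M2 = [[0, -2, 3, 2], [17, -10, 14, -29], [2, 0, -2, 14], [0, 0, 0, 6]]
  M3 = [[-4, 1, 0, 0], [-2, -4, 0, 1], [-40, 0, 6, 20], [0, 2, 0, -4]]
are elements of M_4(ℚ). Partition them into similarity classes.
Characteristic polynomials: χ_{M1} = (x - 6)(x + 4)^3, χ_{M2} = (x - 6)(x + 4)^3, χ_{M3} = (x - 6)(x + 4)^3.

{M1, M2, M3}: invariant factors (x - 6)(x + 4)^3.

Matrices are similar if and only if their invariant-factor lists agree; the partition into similarity classes is {M1, M2, M3}.

1 class: {M1, M2, M3}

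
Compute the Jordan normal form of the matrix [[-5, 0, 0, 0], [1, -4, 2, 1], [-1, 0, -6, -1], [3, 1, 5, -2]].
The characteristic polynomial is det(xI - A) = (x + 4)^3(x + 5), so the eigenvalues are -5 (algebraic multiplicity 1), -4 (algebraic multiplicity 3).

For λ = -5: algebraic multiplicity 1 gives one 1×1 block.

For λ = -4: rank(A + 4I) = 3, rank((A + 4I)^2) = 2, rank((A + 4I)^3) = 1. The eigenspace has dimension 4 - 3 = 1, so there is 1 Jordan block; the rank sequence gives block sizes [3].

Assembling the blocks gives the Jordan form J above.

J = [[-5, 0, 0, 0], [0, -4, 1, 0], [0, 0, -4, 1], [0, 0, 0, -4]]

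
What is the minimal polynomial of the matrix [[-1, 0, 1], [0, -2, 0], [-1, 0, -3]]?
m_A(x) = (x + 2)^2

The characteristic polynomial factors as (x + 2)^3. The minimal polynomial is ∏(x - λ)^{k_λ} where k_λ is the size of the largest Jordan block at λ.

For λ = -2: rank(A + 2I) = 1, and the largest Jordan block has size 2 (the smallest k with rank((A + 2I)^k) = rank((A + 2I)^(k+1))).

So m_A(x) = (x + 2)^2.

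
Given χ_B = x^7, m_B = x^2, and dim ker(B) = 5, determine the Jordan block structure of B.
λ = 0: algebraic multiplicity 7 (exponent in χ_B), largest block size 2 (exponent in m_B), 5 blocks (geometric multiplicity). These force block sizes [2, 2, 1, 1, 1].

Jordan blocks: (0, 2), (0, 2), (0, 1), (0, 1), (0, 1)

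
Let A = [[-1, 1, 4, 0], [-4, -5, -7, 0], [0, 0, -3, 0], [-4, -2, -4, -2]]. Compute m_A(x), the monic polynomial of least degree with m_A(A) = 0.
The characteristic polynomial factors as (x + 2)(x + 3)^3. The minimal polynomial is ∏(x - λ)^{k_λ} where k_λ is the size of the largest Jordan block at λ.

For λ = -3: rank(A + 3I) = 3, and the largest Jordan block has size 3 (the smallest k with rank((A + 3I)^k) = rank((A + 3I)^(k+1))).
For λ = -2: rank(A + 2I) = 3, and the largest Jordan block has size 1 (the smallest k with rank((A + 2I)^k) = rank((A + 2I)^(k+1))).

So m_A(x) = (x + 2)(x + 3)^3.

m_A(x) = (x + 2)(x + 3)^3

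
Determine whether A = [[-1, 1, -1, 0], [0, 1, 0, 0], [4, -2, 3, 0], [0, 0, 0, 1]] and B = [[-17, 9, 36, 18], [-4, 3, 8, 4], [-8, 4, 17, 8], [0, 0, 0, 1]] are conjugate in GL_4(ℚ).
Yes.

Two matrices over a field are similar if and only if they have the same invariant factors.

Both A and B have characteristic polynomial (x - 1)^4 and minimal polynomial (x - 1)^2. Computing further, both have invariant factors x - 1, x - 1, (x - 1)^2. Hence A and B are similar.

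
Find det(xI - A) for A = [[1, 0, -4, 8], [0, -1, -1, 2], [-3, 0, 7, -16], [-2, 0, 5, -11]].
χ_A(x) = (x + 1)^4

xI - A = [[x - 1, 0, 4, -8], [0, x + 1, 1, -2], [3, 0, x - 7, 16], [2, 0, -5, x + 11]].

Expanding det(xI - A) along the first row:
det(xI - A) = + (x - 1)·det([[x + 1, 1, -2], [0, x - 7, 16], [0, -5, x + 11]]) - (0)·det([[0, 1, -2], [3, x - 7, 16], [2, -5, x + 11]]) + (4)·det([[0, x + 1, -2], [3, 0, 16], [2, 0, x + 11]]) - (-8)·det([[0, x + 1, 1], [3, 0, x - 7], [2, 0, -5]]).

Evaluating gives χ_A(x) = x^4 + 4x^3 + 6x^2 + 4x + 1 = (x + 1)^4.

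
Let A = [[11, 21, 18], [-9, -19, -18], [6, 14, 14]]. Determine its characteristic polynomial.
χ_A(x) = (x - 2)^3

xI - A = [[x - 11, -21, -18], [9, x + 19, 18], [-6, -14, x - 14]].

Expanding det(xI - A) along the first row:
det(xI - A) = + (x - 11)·det([[x + 19, 18], [-14, x - 14]]) - (-21)·det([[9, 18], [-6, x - 14]]) + (-18)·det([[9, x + 19], [-6, -14]]).

Evaluating gives χ_A(x) = x^3 - 6x^2 + 12x - 8 = (x - 2)^3.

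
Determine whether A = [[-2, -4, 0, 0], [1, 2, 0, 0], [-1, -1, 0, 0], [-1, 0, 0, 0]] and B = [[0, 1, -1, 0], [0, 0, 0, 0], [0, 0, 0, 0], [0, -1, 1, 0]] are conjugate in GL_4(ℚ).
No.

Both have characteristic polynomial x^4, but the minimal polynomial of A is x^3 while the minimal polynomial of B is x^2. The minimal polynomial is a similarity invariant, so A and B are not similar.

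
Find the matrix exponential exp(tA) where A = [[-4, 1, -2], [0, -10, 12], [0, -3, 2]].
A has Jordan form J = [[-4, 1, 0], [0, -4, 0], [0, 0, -4]] with A = PJP^{-1}, so e^{tA} = P e^{tJ} P^{-1}.

For a Jordan block J_k(λ), e^{tJ_k(λ)} = e^{λt} · (I + tN + t^2 N^2/2! + ... + t^{k-1} N^{k-1}/(k-1)!) where N is the nilpotent superdiagonal part.

Assembling the blocks and conjugating back gives the entries of e^{tA} as shown above.

e^{tA} = [[e^{-4*t}, t*e^{-4*t}, -2*t*e^{-4*t}], [0, (1 - 6*t)*e^{-4*t}, 12*t*e^{-4*t}], [0, -3*t*e^{-4*t}, (6*t + 1)*e^{-4*t}]]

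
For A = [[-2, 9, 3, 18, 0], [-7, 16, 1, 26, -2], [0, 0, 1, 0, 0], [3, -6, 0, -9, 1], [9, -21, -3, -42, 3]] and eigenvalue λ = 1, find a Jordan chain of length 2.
We seek v_1 ∈ ker((A - I)^2) \ ker(A - I), then set v_{i+1} = (A - I) v_i.

One such chain is v_1 = [[2, 1, 0, 0, 0]]^T, v_2 = [[3, 1, 0, 0, -3]]^T. Check: (A - I) v_2 = [[0, 0, 0, 0, 0]]^T = 0.

v_1 = [[2, 1, 0, 0, 0]]^T, v_2 = [[3, 1, 0, 0, -3]]^T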